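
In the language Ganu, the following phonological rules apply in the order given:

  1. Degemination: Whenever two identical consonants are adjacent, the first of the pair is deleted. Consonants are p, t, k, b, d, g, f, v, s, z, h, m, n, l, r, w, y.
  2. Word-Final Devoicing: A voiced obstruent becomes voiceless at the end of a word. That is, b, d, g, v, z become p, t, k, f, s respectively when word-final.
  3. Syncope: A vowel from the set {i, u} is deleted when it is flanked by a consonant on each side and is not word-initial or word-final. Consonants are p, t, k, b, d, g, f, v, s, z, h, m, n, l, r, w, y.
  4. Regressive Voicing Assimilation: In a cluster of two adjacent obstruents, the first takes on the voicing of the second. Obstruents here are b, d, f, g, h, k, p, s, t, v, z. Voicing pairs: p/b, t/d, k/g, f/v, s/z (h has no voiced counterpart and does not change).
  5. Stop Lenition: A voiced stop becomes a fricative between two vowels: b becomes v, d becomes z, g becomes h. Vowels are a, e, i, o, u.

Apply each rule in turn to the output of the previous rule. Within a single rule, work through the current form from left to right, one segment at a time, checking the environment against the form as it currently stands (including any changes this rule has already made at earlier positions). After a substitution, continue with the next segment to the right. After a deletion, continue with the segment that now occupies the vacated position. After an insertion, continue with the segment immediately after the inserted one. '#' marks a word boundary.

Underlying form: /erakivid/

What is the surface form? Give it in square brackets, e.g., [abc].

1 Degemination: no change — [erakivid]
2 Word-Final Devoicing: [erakivid] → [erakivit]
3 Syncope: [erakivit] → [erakvt]
4 Regressive Voicing Assimilation: [erakvt] → [eragft]
5 Stop Lenition: no change — [eragft]

[eragft]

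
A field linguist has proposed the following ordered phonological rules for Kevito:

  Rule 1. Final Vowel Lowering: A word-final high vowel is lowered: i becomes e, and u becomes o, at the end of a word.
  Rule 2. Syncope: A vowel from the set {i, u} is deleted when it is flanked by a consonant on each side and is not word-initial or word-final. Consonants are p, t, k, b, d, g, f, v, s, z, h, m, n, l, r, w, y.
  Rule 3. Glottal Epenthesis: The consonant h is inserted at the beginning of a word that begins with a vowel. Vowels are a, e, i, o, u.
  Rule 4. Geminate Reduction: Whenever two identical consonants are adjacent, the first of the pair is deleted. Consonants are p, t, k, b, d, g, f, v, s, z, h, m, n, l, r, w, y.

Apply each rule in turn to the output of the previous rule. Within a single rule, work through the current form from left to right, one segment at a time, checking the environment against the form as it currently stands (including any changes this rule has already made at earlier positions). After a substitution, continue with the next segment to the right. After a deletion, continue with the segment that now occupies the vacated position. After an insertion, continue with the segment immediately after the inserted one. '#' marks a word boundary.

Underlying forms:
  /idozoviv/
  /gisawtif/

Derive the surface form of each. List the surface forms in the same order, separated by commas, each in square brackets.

[hidozov], [gsawtf]

/idozoviv/:
  Rule 1 Final Vowel Lowering: no change — [idozoviv]
  Rule 2 Syncope: [idozoviv] → [idozovv]
  Rule 3 Glottal Epenthesis: [idozovv] → [hidozovv]
  Rule 4 Geminate Reduction: [hidozovv] → [hidozov]
/gisawtif/:
  Rule 1 Final Vowel Lowering: no change — [gisawtif]
  Rule 2 Syncope: [gisawtif] → [gsawtf]
  Rule 3 Glottal Epenthesis: no change — [gsawtf]
  Rule 4 Geminate Reduction: no change — [gsawtf]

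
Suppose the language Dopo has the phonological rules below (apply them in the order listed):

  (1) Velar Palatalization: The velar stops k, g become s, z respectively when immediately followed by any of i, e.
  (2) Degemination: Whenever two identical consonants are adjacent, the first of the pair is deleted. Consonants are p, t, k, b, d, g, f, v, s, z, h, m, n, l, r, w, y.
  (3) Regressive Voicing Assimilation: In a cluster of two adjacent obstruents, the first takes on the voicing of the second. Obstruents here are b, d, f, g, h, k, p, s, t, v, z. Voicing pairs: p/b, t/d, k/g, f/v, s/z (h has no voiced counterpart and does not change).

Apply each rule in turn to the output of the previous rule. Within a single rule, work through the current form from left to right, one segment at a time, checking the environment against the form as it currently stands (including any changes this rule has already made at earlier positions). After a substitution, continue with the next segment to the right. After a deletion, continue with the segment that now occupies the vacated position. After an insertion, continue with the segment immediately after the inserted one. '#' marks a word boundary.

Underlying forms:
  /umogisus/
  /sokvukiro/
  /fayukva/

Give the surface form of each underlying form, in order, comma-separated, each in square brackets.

/umogisus/:
  (1) Velar Palatalization: [umogisus] → [umozisus]
  (2) Degemination: no change — [umozisus]
  (3) Regressive Voicing Assimilation: no change — [umozisus]
/sokvukiro/:
  (1) Velar Palatalization: [sokvukiro] → [sokvusiro]
  (2) Degemination: no change — [sokvusiro]
  (3) Regressive Voicing Assimilation: [sokvusiro] → [sogvusiro]
/fayukva/:
  (1) Velar Palatalization: no change — [fayukva]
  (2) Degemination: no change — [fayukva]
  (3) Regressive Voicing Assimilation: [fayukva] → [fayugva]

[umozisus], [sogvusiro], [fayugva]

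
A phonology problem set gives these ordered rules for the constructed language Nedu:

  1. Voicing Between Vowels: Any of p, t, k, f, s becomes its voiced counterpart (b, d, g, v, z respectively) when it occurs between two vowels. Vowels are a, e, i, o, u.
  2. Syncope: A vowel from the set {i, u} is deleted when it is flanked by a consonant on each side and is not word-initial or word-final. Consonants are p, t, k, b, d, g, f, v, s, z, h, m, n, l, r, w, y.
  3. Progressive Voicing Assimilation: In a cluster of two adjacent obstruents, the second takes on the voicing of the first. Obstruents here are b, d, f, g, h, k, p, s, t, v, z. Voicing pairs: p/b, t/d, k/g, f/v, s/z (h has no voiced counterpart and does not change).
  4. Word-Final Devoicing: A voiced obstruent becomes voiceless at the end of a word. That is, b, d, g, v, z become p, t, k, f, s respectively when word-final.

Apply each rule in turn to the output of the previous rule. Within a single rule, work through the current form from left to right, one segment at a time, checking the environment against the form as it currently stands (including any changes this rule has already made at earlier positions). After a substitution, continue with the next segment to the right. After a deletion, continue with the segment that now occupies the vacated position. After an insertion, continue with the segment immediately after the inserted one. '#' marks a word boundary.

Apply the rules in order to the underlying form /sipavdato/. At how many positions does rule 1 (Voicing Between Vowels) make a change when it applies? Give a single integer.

2

1 Voicing Between Vowels: [sipavdato] → [sibavdado]
2 Syncope: [sibavdado] → [sbavdado]
3 Progressive Voicing Assimilation: [sbavdado] → [spavdado]
4 Word-Final Devoicing: no change — [spavdado]
Rule 1 changed 2 position(s).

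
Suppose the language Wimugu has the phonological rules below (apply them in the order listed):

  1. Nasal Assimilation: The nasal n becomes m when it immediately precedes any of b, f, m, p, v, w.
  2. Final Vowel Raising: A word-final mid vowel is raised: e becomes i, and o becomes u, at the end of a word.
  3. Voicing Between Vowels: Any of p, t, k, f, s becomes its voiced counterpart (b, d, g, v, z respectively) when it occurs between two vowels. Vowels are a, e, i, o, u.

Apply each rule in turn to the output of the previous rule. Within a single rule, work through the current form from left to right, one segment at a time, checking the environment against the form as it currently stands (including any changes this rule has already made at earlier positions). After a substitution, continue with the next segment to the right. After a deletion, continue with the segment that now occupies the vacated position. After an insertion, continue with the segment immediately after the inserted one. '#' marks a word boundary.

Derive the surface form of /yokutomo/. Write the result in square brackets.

[yogudomu]

1 Nasal Assimilation: no change — [yokutomo]
2 Final Vowel Raising: [yokutomo] → [yokutomu]
3 Voicing Between Vowels: [yokutomu] → [yogudomu]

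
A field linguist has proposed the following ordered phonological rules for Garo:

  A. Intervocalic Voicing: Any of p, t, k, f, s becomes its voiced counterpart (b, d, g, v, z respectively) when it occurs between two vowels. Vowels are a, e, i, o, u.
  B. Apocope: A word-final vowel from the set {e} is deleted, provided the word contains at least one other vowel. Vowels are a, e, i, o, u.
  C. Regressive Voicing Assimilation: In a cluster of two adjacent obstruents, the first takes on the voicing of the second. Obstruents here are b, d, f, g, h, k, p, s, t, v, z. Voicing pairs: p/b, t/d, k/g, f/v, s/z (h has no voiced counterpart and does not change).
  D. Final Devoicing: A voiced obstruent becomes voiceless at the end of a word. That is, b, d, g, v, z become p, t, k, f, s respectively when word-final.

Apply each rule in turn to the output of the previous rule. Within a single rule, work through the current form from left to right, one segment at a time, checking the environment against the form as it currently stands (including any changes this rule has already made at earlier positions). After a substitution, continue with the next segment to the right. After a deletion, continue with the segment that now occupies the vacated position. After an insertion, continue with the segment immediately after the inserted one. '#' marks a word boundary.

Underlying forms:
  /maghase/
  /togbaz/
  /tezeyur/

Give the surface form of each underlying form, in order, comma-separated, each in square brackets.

/maghase/:
  A Intervocalic Voicing: [maghase] → [maghaze]
  B Apocope: [maghaze] → [maghaz]
  C Regressive Voicing Assimilation: [maghaz] → [makhaz]
  D Final Devoicing: [makhaz] → [makhas]
/togbaz/:
  A Intervocalic Voicing: no change — [togbaz]
  B Apocope: no change — [togbaz]
  C Regressive Voicing Assimilation: no change — [togbaz]
  D Final Devoicing: [togbaz] → [togbas]
/tezeyur/:
  A Intervocalic Voicing: no change — [tezeyur]
  B Apocope: no change — [tezeyur]
  C Regressive Voicing Assimilation: no change — [tezeyur]
  D Final Devoicing: no change — [tezeyur]

[makhas], [togbas], [tezeyur]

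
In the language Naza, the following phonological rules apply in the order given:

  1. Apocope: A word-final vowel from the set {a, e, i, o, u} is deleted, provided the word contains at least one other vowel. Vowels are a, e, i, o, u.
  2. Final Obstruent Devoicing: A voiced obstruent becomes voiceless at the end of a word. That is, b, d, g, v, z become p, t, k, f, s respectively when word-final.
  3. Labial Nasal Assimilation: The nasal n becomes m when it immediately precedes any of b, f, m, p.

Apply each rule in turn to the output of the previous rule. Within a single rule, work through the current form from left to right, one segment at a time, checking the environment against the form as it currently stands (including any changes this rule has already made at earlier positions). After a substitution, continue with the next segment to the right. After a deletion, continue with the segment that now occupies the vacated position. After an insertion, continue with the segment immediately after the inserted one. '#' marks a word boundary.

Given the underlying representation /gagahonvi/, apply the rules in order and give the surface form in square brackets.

[gagahomf]

1 Apocope: [gagahonvi] → [gagahonv]
2 Final Obstruent Devoicing: [gagahonv] → [gagahonf]
3 Labial Nasal Assimilation: [gagahonf] → [gagahomf]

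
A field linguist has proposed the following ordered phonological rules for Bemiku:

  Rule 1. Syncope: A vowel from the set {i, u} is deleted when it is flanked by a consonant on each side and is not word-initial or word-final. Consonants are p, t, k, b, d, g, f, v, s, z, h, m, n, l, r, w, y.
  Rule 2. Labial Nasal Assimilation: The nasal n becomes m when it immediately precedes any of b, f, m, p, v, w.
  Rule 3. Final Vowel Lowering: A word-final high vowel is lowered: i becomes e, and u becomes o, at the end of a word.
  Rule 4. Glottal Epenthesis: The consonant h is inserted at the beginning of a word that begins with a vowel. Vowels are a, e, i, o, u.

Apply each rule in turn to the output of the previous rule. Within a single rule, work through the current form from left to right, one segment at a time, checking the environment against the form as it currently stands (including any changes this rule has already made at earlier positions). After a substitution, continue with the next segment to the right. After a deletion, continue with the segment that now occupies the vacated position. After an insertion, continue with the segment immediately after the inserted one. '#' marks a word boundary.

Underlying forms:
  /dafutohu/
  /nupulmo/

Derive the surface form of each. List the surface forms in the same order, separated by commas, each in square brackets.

/dafutohu/:
  Rule 1 Syncope: [dafutohu] → [daftohu]
  Rule 2 Labial Nasal Assimilation: no change — [daftohu]
  Rule 3 Final Vowel Lowering: [daftohu] → [daftoho]
  Rule 4 Glottal Epenthesis: no change — [daftoho]
/nupulmo/:
  Rule 1 Syncope: [nupulmo] → [nplmo]
  Rule 2 Labial Nasal Assimilation: [nplmo] → [mplmo]
  Rule 3 Final Vowel Lowering: no change — [mplmo]
  Rule 4 Glottal Epenthesis: no change — [mplmo]

[daftoho], [mplmo]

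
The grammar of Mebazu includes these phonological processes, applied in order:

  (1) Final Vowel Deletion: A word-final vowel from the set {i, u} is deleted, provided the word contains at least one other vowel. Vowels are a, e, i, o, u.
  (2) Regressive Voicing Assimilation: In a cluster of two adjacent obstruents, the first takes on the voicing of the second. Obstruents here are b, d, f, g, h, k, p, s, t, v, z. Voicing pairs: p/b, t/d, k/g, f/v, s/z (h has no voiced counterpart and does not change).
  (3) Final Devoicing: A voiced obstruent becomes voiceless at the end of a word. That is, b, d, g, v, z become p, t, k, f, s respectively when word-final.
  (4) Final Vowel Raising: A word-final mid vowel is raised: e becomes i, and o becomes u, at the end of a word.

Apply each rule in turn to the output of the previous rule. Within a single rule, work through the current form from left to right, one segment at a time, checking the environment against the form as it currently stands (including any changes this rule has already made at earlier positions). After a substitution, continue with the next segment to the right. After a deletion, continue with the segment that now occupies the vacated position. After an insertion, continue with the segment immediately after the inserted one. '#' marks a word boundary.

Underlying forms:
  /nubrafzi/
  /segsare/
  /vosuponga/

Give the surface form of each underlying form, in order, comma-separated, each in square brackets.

/nubrafzi/:
  (1) Final Vowel Deletion: [nubrafzi] → [nubrafz]
  (2) Regressive Voicing Assimilation: [nubrafz] → [nubravz]
  (3) Final Devoicing: [nubravz] → [nubravs]
  (4) Final Vowel Raising: no change — [nubravs]
/segsare/:
  (1) Final Vowel Deletion: no change — [segsare]
  (2) Regressive Voicing Assimilation: [segsare] → [seksare]
  (3) Final Devoicing: no change — [seksare]
  (4) Final Vowel Raising: [seksare] → [seksari]
/vosuponga/:
  (1) Final Vowel Deletion: no change — [vosuponga]
  (2) Regressive Voicing Assimilation: no change — [vosuponga]
  (3) Final Devoicing: no change — [vosuponga]
  (4) Final Vowel Raising: no change — [vosuponga]

[nubravs], [seksari], [vosuponga]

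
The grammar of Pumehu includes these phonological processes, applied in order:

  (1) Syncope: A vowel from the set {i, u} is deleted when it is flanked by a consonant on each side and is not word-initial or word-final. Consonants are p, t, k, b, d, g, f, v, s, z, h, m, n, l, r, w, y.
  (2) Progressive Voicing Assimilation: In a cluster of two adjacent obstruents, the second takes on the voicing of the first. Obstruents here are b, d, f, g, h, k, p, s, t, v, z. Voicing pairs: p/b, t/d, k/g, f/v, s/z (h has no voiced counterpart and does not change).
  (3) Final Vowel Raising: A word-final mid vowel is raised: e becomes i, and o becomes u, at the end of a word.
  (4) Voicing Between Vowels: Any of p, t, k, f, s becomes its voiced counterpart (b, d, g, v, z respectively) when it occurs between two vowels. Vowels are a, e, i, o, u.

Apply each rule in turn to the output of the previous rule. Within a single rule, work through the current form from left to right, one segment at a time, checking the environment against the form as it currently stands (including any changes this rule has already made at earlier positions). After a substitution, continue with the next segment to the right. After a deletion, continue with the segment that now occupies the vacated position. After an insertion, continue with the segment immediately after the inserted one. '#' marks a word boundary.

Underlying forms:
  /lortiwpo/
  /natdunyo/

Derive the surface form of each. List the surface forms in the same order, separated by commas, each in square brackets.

[lortwpu], [nattnyu]

/lortiwpo/:
  (1) Syncope: [lortiwpo] → [lortwpo]
  (2) Progressive Voicing Assimilation: no change — [lortwpo]
  (3) Final Vowel Raising: [lortwpo] → [lortwpu]
  (4) Voicing Between Vowels: no change — [lortwpu]
/natdunyo/:
  (1) Syncope: [natdunyo] → [natdnyo]
  (2) Progressive Voicing Assimilation: [natdnyo] → [nattnyo]
  (3) Final Vowel Raising: [nattnyo] → [nattnyu]
  (4) Voicing Between Vowels: no change — [nattnyu]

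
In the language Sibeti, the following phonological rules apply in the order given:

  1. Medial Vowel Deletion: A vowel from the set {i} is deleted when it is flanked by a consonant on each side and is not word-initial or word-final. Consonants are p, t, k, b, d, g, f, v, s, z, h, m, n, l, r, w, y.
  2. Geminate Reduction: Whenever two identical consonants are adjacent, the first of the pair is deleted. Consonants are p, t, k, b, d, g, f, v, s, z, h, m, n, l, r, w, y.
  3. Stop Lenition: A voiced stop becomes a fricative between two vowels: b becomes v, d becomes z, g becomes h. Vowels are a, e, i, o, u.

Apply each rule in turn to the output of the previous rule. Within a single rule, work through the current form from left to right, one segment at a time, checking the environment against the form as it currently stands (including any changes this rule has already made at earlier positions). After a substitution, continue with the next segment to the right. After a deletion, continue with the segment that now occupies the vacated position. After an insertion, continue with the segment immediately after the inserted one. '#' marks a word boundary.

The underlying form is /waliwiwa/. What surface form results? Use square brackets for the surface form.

[walwa]

1 Medial Vowel Deletion: [waliwiwa] → [walwwa]
2 Geminate Reduction: [walwwa] → [walwa]
3 Stop Lenition: no change — [walwa]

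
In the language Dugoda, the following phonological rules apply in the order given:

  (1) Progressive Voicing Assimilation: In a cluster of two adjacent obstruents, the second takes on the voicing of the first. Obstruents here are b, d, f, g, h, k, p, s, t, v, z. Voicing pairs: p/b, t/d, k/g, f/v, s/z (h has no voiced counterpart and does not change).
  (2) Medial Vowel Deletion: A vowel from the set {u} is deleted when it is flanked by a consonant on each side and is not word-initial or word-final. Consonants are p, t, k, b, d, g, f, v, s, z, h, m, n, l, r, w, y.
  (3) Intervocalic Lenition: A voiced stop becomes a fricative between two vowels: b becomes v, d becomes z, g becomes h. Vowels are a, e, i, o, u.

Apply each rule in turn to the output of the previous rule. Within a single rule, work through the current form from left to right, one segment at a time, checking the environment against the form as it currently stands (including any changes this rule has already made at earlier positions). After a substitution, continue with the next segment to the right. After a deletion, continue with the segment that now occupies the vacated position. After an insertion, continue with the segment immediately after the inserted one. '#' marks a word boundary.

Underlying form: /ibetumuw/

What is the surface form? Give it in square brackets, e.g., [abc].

(1) Progressive Voicing Assimilation: no change — [ibetumuw]
(2) Medial Vowel Deletion: [ibetumuw] → [ibetmw]
(3) Intervocalic Lenition: [ibetmw] → [ivetmw]

[ivetmw]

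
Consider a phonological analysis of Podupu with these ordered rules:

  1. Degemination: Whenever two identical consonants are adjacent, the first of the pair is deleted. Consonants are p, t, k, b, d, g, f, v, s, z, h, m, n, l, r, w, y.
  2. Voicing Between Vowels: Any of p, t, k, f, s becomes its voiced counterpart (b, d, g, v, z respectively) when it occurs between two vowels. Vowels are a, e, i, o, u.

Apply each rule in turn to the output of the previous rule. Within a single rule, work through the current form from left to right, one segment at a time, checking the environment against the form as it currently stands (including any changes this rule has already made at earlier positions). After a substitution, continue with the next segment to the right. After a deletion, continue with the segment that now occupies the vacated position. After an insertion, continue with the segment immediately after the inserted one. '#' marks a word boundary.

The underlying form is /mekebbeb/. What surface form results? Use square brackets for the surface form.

1 Degemination: [mekebbeb] → [mekebeb]
2 Voicing Between Vowels: [mekebeb] → [megebeb]

[megebeb]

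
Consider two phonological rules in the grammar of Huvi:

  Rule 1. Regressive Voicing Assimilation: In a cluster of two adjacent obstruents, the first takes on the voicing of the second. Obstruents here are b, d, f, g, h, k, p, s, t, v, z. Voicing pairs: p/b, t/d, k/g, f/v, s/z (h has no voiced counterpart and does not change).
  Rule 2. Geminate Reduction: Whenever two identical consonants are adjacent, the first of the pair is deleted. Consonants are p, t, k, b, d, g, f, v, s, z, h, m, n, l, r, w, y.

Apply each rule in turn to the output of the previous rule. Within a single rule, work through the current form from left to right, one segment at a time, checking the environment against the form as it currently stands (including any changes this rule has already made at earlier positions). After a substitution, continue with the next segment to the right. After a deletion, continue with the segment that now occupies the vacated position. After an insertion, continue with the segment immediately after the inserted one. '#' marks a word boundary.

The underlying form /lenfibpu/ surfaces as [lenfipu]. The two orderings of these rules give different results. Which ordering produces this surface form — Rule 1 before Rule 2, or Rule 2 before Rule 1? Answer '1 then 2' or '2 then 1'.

1 then 2

Order 1 then 2:
  1 Regressive Voicing Assimilation: [lenfibpu] → [lenfippu]
  2 Geminate Reduction: [lenfippu] → [lenfipu]
  result: [lenfipu]
Order 2 then 1:
  2 Geminate Reduction: no change — [lenfibpu]
  1 Regressive Voicing Assimilation: [lenfibpu] → [lenfippu]
  result: [lenfippu]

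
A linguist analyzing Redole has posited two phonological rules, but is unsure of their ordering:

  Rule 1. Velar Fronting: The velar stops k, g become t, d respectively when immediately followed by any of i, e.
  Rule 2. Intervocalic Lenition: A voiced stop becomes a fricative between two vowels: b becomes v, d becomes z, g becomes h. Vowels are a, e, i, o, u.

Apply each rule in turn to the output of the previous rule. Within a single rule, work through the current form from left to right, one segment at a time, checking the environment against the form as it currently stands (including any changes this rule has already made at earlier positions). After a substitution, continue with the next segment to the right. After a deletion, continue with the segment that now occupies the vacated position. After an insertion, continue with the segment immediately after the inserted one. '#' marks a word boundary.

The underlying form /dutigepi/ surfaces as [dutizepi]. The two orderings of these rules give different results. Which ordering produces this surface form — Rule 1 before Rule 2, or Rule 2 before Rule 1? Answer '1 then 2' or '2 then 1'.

Order 1 then 2:
  1 Velar Fronting: [dutigepi] → [dutidepi]
  2 Intervocalic Lenition: [dutidepi] → [dutizepi]
  result: [dutizepi]
Order 2 then 1:
  2 Intervocalic Lenition: [dutigepi] → [dutihepi]
  1 Velar Fronting: no change — [dutihepi]
  result: [dutihepi]

1 then 2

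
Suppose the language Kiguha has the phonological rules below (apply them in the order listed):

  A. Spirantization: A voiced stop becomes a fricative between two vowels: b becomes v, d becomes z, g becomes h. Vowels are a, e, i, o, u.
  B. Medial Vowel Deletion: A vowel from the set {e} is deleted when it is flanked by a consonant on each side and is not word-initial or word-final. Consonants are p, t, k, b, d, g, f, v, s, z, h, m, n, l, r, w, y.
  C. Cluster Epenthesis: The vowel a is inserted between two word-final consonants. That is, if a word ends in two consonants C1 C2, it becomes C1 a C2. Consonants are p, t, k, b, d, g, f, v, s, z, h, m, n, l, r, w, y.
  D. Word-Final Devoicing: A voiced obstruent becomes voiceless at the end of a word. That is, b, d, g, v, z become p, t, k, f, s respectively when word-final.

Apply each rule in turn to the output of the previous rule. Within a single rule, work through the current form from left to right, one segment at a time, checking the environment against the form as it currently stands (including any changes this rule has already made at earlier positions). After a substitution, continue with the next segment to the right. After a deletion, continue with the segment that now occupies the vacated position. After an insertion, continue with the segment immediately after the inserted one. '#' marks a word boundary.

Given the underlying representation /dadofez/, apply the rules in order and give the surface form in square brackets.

A Spirantization: [dadofez] → [dazofez]
B Medial Vowel Deletion: [dazofez] → [dazofz]
C Cluster Epenthesis: [dazofz] → [dazofaz]
D Word-Final Devoicing: [dazofaz] → [dazofas]

[dazofas]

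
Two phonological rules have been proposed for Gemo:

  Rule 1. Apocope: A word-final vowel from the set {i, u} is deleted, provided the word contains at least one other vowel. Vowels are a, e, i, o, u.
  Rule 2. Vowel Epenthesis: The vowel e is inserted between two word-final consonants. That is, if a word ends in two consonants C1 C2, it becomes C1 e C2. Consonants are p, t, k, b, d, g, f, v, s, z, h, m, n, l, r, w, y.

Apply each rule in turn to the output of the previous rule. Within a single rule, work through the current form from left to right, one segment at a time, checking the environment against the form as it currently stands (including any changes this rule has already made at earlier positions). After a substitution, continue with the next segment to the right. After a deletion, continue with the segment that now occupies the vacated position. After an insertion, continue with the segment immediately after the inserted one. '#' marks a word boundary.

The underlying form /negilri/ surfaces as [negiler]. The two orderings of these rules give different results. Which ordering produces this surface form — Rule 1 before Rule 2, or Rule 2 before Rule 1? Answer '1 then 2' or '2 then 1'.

1 then 2

Order 1 then 2:
  1 Apocope: [negilri] → [negilr]
  2 Vowel Epenthesis: [negilr] → [negiler]
  result: [negiler]
Order 2 then 1:
  2 Vowel Epenthesis: no change — [negilri]
  1 Apocope: [negilri] → [negilr]
  result: [negilr]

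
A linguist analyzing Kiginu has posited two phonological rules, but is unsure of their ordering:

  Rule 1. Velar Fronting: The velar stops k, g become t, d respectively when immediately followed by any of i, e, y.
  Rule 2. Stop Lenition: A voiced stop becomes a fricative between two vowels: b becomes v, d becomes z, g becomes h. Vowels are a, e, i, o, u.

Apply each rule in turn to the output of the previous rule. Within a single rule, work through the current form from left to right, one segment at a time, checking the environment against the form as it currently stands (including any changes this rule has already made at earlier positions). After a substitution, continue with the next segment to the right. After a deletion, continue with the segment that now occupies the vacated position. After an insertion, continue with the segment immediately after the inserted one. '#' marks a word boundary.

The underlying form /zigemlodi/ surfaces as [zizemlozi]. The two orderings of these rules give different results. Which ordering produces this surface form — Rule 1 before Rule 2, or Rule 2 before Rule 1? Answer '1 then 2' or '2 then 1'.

1 then 2

Order 1 then 2:
  1 Velar Fronting: [zigemlodi] → [zidemlodi]
  2 Stop Lenition: [zidemlodi] → [zizemlozi]
  result: [zizemlozi]
Order 2 then 1:
  2 Stop Lenition: [zigemlodi] → [zihemlozi]
  1 Velar Fronting: no change — [zihemlozi]
  result: [zihemlozi]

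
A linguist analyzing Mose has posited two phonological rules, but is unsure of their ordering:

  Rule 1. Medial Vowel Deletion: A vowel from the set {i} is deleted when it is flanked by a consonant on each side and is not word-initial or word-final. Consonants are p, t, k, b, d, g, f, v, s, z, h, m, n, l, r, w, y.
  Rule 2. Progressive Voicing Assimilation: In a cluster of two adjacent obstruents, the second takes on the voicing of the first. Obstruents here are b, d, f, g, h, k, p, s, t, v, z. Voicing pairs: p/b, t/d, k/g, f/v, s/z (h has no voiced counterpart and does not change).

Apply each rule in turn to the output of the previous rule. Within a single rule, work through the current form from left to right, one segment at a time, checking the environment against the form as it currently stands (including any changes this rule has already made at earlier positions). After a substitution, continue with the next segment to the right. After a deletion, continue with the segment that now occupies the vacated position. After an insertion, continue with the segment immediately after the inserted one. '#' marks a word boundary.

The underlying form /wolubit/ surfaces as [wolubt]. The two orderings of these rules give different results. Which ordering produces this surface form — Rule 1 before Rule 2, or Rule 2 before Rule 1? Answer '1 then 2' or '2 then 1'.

2 then 1

Order 1 then 2:
  1 Medial Vowel Deletion: [wolubit] → [wolubt]
  2 Progressive Voicing Assimilation: [wolubt] → [wolubd]
  result: [wolubd]
Order 2 then 1:
  2 Progressive Voicing Assimilation: no change — [wolubit]
  1 Medial Vowel Deletion: [wolubit] → [wolubt]
  result: [wolubt]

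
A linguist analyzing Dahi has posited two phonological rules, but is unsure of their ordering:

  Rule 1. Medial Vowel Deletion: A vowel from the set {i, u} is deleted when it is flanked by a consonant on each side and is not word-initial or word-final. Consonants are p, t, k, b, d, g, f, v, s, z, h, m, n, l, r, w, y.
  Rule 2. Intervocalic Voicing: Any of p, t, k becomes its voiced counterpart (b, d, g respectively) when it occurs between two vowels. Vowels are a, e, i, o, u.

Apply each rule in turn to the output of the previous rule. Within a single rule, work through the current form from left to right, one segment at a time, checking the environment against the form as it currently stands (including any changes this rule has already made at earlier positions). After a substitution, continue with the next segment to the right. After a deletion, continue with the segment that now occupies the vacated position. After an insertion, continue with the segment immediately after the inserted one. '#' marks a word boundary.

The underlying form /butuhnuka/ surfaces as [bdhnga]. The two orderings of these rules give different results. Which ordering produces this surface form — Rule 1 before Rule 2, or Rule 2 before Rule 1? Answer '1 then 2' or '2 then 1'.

2 then 1

Order 1 then 2:
  1 Medial Vowel Deletion: [butuhnuka] → [bthnka]
  2 Intervocalic Voicing: no change — [bthnka]
  result: [bthnka]
Order 2 then 1:
  2 Intervocalic Voicing: [butuhnuka] → [buduhnuga]
  1 Medial Vowel Deletion: [buduhnuga] → [bdhnga]
  result: [bdhnga]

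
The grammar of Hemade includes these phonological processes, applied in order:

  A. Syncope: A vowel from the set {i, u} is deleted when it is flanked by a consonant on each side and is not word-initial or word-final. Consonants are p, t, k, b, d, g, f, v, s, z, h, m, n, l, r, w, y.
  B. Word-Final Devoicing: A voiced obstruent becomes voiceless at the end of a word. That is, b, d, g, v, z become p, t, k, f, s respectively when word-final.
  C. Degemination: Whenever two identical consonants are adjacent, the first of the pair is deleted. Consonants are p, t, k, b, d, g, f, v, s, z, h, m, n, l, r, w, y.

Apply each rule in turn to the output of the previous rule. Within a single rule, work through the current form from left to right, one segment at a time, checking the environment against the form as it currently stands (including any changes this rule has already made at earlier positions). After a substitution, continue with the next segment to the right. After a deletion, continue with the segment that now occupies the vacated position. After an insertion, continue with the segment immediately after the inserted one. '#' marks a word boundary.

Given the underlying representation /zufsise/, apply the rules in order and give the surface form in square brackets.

A Syncope: [zufsise] → [zfsse]
B Word-Final Devoicing: no change — [zfsse]
C Degemination: [zfsse] → [zfse]

[zfse]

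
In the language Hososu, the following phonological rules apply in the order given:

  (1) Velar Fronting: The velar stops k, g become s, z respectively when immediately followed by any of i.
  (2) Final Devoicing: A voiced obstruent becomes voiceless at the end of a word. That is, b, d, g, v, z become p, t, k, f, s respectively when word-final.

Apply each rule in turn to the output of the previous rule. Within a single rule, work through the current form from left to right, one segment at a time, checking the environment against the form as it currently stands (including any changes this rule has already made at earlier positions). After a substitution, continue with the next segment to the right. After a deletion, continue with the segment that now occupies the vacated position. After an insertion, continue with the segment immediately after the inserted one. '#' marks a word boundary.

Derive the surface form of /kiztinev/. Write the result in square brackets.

[siztinef]

(1) Velar Fronting: [kiztinev] → [siztinev]
(2) Final Devoicing: [siztinev] → [siztinef]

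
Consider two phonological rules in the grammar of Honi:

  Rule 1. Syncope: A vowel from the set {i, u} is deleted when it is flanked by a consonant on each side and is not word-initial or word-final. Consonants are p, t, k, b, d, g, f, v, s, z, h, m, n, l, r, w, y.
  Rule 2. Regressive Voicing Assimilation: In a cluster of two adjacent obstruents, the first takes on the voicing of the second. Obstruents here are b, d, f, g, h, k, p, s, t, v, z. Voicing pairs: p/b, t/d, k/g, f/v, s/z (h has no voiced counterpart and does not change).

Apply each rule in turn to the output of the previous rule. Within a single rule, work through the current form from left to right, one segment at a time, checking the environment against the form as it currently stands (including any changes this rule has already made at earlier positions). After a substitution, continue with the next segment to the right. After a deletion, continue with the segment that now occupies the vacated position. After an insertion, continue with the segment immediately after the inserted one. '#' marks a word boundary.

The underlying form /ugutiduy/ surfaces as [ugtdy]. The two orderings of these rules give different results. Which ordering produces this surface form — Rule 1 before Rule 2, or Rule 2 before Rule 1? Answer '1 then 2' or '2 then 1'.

Order 1 then 2:
  1 Syncope: [ugutiduy] → [ugtdy]
  2 Regressive Voicing Assimilation: [ugtdy] → [ukddy]
  result: [ukddy]
Order 2 then 1:
  2 Regressive Voicing Assimilation: no change — [ugutiduy]
  1 Syncope: [ugutiduy] → [ugtdy]
  result: [ugtdy]

2 then 1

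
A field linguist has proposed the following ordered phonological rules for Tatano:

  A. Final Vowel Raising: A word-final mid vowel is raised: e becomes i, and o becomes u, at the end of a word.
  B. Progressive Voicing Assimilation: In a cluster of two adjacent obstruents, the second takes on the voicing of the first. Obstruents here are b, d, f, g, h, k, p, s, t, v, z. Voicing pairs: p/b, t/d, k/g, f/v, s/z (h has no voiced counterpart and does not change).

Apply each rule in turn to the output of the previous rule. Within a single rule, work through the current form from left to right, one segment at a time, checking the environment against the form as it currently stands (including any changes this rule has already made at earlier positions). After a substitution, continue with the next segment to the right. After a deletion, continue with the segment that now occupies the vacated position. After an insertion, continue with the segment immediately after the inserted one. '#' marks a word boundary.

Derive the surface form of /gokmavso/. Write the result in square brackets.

A Final Vowel Raising: [gokmavso] → [gokmavsu]
B Progressive Voicing Assimilation: [gokmavsu] → [gokmavzu]

[gokmavzu]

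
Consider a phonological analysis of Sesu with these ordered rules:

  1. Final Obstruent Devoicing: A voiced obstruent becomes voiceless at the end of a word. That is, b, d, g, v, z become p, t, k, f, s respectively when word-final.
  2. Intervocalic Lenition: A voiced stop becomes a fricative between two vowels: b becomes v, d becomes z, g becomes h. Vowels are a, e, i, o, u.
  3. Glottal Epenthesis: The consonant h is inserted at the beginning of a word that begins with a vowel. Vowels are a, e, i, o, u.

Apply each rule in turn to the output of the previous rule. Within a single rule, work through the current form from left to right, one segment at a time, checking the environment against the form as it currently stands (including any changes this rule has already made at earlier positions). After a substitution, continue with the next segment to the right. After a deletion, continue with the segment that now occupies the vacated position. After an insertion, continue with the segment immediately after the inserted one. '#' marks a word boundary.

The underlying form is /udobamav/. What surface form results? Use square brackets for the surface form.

[huzovamaf]

1 Final Obstruent Devoicing: [udobamav] → [udobamaf]
2 Intervocalic Lenition: [udobamaf] → [uzovamaf]
3 Glottal Epenthesis: [uzovamaf] → [huzovamaf]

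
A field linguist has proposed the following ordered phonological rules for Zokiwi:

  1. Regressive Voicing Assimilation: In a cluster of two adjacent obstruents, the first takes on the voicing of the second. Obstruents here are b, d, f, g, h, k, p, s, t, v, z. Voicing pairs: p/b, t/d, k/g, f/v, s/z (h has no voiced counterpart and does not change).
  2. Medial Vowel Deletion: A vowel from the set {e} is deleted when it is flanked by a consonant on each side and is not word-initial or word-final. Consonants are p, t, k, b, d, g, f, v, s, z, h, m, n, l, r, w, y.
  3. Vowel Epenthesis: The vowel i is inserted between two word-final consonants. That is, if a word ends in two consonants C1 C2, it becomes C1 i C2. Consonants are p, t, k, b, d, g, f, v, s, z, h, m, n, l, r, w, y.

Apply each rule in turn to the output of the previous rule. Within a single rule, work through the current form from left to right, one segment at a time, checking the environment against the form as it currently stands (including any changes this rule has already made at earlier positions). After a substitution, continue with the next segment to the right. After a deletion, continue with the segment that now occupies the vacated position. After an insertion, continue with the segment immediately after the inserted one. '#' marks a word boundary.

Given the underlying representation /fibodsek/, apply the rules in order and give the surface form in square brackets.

[fibotsik]

1 Regressive Voicing Assimilation: [fibodsek] → [fibotsek]
2 Medial Vowel Deletion: [fibotsek] → [fibotsk]
3 Vowel Epenthesis: [fibotsk] → [fibotsik]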